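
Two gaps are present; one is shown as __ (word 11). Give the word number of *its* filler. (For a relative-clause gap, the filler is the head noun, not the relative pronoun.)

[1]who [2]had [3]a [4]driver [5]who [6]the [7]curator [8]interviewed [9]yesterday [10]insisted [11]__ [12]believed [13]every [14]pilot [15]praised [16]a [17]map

1

The marked gap is the subject of "believed".
Its filler is the fronted wh-phrase "who", at word 1.
(The other dependency links word 4 to a gap after word 8.)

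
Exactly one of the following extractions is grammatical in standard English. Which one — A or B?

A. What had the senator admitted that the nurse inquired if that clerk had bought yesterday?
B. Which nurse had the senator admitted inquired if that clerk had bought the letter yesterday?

B

In A, the wh-phrase is extracted from inside a wh-island (introduced by "if"), which blocks movement.
In B, the extraction path crosses only that-complement boundaries, which are transparent.
So B is grammatical.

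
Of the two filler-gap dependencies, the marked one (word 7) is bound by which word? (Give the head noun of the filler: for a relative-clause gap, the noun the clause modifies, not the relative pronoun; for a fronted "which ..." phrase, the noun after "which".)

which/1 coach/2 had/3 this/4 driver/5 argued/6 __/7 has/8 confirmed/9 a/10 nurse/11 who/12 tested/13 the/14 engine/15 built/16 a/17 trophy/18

2

The marked gap is the subject of "confirmed".
Its filler is the fronted wh-phrase "which coach", at word 2.
(The other dependency links word 11 to a gap after word 12.)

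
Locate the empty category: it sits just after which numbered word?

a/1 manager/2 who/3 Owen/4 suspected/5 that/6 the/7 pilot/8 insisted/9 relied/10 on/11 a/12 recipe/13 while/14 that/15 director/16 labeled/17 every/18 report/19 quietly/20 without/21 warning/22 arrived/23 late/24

9

The displaced element is "a manager" (word 2).
It is linked across 2 clause boundaries (that → Ø).
It functions as the subject of "relied", so the gap sits immediately after word 9 ("insisted").
Base order: Owen suspected that the pilot insisted that a manager relied on a recipe while that director labeled every report quietly without warning.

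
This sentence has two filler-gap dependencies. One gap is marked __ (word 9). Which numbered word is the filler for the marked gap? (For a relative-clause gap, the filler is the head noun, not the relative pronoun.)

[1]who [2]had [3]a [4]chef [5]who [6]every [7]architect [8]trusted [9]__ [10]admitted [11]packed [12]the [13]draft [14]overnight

4

The marked gap is inside the relative clause, the direct object of "trusted".
Its filler is the head noun "chef" (via "who"), at word 4.
(The other dependency links word 1 to a gap after word 10.)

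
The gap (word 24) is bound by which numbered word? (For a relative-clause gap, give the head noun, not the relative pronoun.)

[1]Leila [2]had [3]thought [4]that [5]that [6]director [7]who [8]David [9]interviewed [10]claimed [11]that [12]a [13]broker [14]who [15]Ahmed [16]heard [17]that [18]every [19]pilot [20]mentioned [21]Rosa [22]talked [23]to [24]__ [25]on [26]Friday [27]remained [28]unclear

The gap at 24 is the prepositional object of "talked", inside a relative clause.
The relative pronoun is "who" (word 14); it is bound by the head noun immediately before it.
Its filler is the head noun "broker", at word 13.

13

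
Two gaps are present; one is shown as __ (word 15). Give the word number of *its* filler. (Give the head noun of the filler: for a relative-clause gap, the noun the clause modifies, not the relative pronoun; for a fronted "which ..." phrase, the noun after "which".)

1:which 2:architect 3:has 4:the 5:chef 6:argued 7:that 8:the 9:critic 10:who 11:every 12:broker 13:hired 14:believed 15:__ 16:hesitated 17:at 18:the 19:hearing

The marked gap is the subject of "hesitated".
Its filler is the fronted wh-phrase "which architect", at word 2.
(The other dependency links word 9 to a gap after word 13.)

2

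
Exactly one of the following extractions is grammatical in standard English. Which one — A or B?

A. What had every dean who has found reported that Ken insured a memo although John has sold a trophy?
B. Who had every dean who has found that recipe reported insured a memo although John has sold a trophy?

In A, the wh-phrase is extracted from inside a complex-NP island (relative clause) (introduced by "who"), which blocks movement.
In B, the extraction path crosses only that-complement boundaries, which are transparent.
So B is grammatical.

B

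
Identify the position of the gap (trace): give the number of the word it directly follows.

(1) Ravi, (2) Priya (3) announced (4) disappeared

3

The displaced element is "Ravi" (word 1).
It is linked across 1 clause boundary (Ø).
It functions as the subject of "disappeared", so the gap sits immediately after word 3 ("announced").
Base order: Priya announced Ravi disappeared.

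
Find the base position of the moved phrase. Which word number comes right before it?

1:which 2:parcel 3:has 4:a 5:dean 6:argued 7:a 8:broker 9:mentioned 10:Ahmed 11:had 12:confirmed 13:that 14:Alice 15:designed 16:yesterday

15

The displaced element is "which parcel" (word 2).
It is linked across 3 clause boundaries (Ø → Ø → that).
It functions as the direct object of "designed", so the gap sits immediately after word 15 ("designed").
Base order: A dean has argued a broker mentioned Ahmed had confirmed that Alice designed which parcel yesterday.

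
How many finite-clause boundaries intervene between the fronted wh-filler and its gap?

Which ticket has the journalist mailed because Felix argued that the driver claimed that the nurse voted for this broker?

"which ticket" originates inside the matrix clause — no clause boundary is crossed.

0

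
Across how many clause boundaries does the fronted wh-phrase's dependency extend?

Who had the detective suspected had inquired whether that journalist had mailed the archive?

1

"who" is extracted from the subject of "inquired".
Boundaries crossed, outermost first: [Ø] — 1 in total.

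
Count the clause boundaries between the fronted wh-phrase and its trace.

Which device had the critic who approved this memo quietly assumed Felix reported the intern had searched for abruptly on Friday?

2

"which device" is extracted from the PP object of "searched".
Boundaries crossed, outermost first: [Ø], [Ø] — 2 in total.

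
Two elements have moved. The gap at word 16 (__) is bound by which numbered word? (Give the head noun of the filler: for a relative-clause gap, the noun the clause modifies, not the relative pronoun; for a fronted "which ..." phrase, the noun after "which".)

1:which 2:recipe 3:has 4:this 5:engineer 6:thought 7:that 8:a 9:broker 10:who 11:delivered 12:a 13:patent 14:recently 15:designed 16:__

The marked gap is the direct object of "designed".
Its filler is the fronted wh-phrase "which recipe", at word 2.
(The other dependency links word 9 to a gap after word 10.)

2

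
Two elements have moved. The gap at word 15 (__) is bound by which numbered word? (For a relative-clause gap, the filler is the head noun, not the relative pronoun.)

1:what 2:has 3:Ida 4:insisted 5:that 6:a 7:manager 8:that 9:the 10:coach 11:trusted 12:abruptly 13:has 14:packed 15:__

The marked gap is the direct object of "packed".
Its filler is the fronted wh-phrase "what", at word 1.
(The other dependency links word 7 to a gap after word 11.)

1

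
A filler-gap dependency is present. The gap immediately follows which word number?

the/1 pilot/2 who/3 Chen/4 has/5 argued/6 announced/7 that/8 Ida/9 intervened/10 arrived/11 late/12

6

The displaced element is "the pilot" (word 2).
It is linked across 1 clause boundary (Ø).
It functions as the subject of "announced", so the gap sits immediately after word 6 ("argued").
Base order: Chen has argued that the pilot announced that Ida intervened.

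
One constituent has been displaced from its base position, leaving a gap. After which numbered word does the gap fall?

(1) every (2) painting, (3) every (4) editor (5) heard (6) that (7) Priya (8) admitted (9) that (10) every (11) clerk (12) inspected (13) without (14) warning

12

The displaced element is "every painting" (word 2).
It is linked across 2 clause boundaries (that → that).
It functions as the direct object of "inspected", so the gap sits immediately after word 12 ("inspected").
Base order: Every editor heard that Priya admitted that every clerk inspected every painting without warning.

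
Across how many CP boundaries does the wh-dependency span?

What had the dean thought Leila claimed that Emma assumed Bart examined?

3

"what" is extracted from the object of "examined".
Boundaries crossed, outermost first: [Ø], [that], [Ø] — 3 in total.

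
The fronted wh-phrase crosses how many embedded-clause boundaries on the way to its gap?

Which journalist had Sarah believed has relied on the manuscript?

1

"which journalist" is extracted from the subject of "relied".
Boundaries crossed, outermost first: [Ø] — 1 in total.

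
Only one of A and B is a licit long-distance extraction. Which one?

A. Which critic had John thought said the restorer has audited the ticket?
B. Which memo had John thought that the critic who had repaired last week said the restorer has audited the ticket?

In B, the wh-phrase is extracted from inside a complex-NP island (relative clause) (introduced by "who"), which blocks movement.
In A, the extraction path crosses only that-complement boundaries, which are transparent.
So A is grammatical.

A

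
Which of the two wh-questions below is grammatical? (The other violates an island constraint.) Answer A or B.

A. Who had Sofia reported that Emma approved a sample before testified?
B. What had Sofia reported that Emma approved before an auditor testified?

In A, the wh-phrase is extracted from inside an adjunct island (introduced by "before"), which blocks movement.
In B, the extraction path crosses only that-complement boundaries, which are transparent.
So B is grammatical.

B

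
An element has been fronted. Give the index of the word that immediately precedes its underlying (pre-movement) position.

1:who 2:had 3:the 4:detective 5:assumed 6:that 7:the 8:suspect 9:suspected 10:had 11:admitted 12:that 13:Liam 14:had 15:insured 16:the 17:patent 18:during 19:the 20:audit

The displaced element is "who" (word 1).
It is linked across 2 clause boundaries (that → Ø).
It functions as the subject of "admitted", so the gap sits immediately after word 9 ("suspected").
Base order: The detective had assumed that the suspect suspected who had admitted that Liam had insured the patent during the audit.

9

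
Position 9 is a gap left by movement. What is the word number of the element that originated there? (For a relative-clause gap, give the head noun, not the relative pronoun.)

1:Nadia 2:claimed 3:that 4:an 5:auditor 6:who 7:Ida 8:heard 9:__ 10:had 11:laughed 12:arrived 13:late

The gap at 9 is the subject of "laughed", inside a relative clause.
The relative pronoun is "who" (word 6); it is bound by the head noun immediately before it.
Its filler is the head noun "auditor", at word 5.

5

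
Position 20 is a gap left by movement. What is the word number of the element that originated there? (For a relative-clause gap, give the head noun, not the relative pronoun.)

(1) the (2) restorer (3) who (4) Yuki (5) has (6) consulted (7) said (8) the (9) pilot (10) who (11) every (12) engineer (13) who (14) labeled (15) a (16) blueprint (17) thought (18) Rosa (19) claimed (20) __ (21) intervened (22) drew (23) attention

The gap at 20 is the subject of "intervened", inside a relative clause.
The relative pronoun is "who" (word 10); it is bound by the head noun immediately before it.
Its filler is the head noun "pilot", at word 9.

9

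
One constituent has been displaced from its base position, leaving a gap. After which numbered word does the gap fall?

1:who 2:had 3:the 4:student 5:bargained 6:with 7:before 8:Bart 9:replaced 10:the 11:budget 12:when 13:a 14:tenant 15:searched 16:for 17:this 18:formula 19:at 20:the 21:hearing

6

The displaced element is "who" (word 1).
It functions as the object of the preposition "with" of "bargained", so the gap sits immediately after word 6 ("with").
Base order: The student had bargained with who before Bart replaced the budget when a tenant searched for this formula at the hearing.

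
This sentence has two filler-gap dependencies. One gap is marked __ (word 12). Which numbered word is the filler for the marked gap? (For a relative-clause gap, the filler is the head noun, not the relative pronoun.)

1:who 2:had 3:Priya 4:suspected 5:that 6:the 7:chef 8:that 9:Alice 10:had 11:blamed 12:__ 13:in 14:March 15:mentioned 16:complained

7

The marked gap is inside the relative clause, the direct object of "blamed".
Its filler is the head noun "chef" (via "that"), at word 7.
(The other dependency links word 1 to a gap after word 15.)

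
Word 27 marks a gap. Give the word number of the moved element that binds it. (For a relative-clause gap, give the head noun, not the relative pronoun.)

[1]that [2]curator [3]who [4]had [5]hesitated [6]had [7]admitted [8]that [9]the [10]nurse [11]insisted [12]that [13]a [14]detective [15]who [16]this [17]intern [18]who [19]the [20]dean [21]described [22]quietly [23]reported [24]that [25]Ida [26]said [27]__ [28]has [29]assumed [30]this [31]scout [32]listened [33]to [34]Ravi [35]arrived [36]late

14

The gap at 27 is the subject of "assumed", inside a relative clause.
The relative pronoun is "who" (word 15); it is bound by the head noun immediately before it.
Its filler is the head noun "detective", at word 14.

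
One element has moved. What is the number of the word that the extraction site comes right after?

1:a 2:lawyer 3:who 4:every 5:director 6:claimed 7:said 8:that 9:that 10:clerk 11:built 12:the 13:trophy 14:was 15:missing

6

The displaced element is "a lawyer" (word 2).
It is linked across 1 clause boundary (Ø).
It functions as the subject of "said", so the gap sits immediately after word 6 ("claimed").
Base order: Every director claimed a lawyer said that that clerk built the trophy.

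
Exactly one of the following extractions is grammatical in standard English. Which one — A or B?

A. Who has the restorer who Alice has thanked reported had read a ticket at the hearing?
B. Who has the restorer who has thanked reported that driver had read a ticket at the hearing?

In B, the wh-phrase is extracted from inside a complex-NP island (relative clause) (introduced by "who"), which blocks movement.
In A, the extraction path crosses only that-complement boundaries, which are transparent.
So A is grammatical.

A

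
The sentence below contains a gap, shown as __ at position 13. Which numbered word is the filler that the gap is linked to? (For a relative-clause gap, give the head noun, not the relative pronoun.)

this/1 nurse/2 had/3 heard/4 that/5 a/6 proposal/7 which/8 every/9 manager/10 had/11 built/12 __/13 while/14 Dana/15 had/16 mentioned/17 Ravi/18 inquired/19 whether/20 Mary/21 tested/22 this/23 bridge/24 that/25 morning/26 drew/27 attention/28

The gap at 13 is the object of "built", inside a relative clause.
The relative pronoun is "which" (word 8); it is bound by the head noun immediately before it.
Its filler is the head noun "proposal", at word 7.

7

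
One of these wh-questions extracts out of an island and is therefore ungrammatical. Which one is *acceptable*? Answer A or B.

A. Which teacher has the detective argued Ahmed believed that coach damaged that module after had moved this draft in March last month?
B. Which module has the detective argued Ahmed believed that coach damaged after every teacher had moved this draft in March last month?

B

In A, the wh-phrase is extracted from inside an adjunct island (introduced by "after"), which blocks movement.
In B, the extraction path crosses only that-complement boundaries, which are transparent.
So B is grammatical.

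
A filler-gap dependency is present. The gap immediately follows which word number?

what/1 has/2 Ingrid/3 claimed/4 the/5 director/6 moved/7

The displaced element is "what" (word 1).
It is linked across 1 clause boundary (Ø).
It functions as the direct object of "moved", so the gap sits immediately after word 7 ("moved").
Base order: Ingrid has claimed the director moved what.

7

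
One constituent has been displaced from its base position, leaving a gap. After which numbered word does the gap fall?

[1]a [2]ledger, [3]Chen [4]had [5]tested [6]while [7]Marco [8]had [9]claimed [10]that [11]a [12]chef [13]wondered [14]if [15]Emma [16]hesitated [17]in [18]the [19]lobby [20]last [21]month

The displaced element is "a ledger" (word 2).
It functions as the direct object of "tested", so the gap sits immediately after word 5 ("tested").
Base order: Chen had tested a ledger while Marco had claimed that a chef wondered if Emma hesitated in the lobby last month.

5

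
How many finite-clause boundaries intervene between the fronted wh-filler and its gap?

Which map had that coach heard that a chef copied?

1

"which map" is extracted from the object of "copied".
Boundaries crossed, outermost first: [that] — 1 in total.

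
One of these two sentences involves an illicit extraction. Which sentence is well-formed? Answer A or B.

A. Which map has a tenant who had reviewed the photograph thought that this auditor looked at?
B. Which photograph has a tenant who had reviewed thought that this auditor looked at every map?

A

In B, the wh-phrase is extracted from inside a complex-NP island (relative clause) (introduced by "who"), which blocks movement.
In A, the extraction path crosses only that-complement boundaries, which are transparent.
So A is grammatical.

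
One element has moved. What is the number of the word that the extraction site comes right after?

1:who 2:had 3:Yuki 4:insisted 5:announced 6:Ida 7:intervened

The displaced element is "who" (word 1).
It is linked across 1 clause boundary (Ø).
It functions as the subject of "announced", so the gap sits immediately after word 4 ("insisted").
Base order: Yuki had insisted who announced Ida intervened.

4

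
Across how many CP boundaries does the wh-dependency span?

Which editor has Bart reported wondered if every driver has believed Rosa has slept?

1

"which editor" is extracted from the subject of "wondered".
Boundaries crossed, outermost first: [Ø] — 1 in total.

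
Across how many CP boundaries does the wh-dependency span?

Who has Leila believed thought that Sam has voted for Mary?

1

"who" is extracted from the subject of "thought".
Boundaries crossed, outermost first: [Ø] — 1 in total.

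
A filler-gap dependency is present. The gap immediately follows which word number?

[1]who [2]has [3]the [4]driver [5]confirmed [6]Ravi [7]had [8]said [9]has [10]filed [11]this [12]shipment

The displaced element is "who" (word 1).
It is linked across 2 clause boundaries (Ø → Ø).
It functions as the subject of "filed", so the gap sits immediately after word 8 ("said").
Base order: The driver has confirmed Ravi had said that who has filed this shipment.

8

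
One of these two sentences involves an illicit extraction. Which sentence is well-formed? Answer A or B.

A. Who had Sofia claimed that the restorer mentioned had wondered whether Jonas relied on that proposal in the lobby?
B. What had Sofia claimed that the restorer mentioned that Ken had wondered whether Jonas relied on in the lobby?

A

In B, the wh-phrase is extracted from inside a wh-island (introduced by "whether"), which blocks movement.
In A, the extraction path crosses only that-complement boundaries, which are transparent.
So A is grammatical.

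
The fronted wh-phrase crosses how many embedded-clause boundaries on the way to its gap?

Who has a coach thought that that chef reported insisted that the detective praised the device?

"who" is extracted from the subject of "insisted".
Boundaries crossed, outermost first: [that], [Ø] — 2 in total.

2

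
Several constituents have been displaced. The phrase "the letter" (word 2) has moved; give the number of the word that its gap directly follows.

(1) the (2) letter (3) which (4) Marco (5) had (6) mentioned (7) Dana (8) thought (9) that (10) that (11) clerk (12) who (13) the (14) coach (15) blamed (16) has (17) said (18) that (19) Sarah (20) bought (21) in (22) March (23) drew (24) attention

The displaced element is "the letter" (word 2).
It is linked across 3 clause boundaries (Ø → that → that).
It functions as the direct object of "bought", so the gap sits immediately after word 20 ("bought").
Base order: Marco had mentioned Dana thought that that clerk who the coach blamed has said that Sarah bought the letter in March.

20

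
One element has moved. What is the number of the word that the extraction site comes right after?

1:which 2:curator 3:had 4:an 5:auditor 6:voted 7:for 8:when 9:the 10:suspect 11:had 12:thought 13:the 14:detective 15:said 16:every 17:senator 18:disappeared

7

The displaced element is "which curator" (word 2).
It functions as the object of the preposition "for" of "voted", so the gap sits immediately after word 7 ("for").
Base order: An auditor had voted for which curator when the suspect had thought the detective said every senator disappeared.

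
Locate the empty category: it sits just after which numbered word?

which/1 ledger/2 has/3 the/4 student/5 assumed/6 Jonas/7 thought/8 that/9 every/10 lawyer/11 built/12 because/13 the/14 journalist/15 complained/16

12

The displaced element is "which ledger" (word 2).
It is linked across 2 clause boundaries (Ø → that).
It functions as the direct object of "built", so the gap sits immediately after word 12 ("built").
Base order: The student has assumed Jonas thought that every lawyer built which ledger because the journalist complained.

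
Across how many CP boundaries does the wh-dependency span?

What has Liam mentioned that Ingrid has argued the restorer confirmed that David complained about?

"what" is extracted from the PP object of "complained".
Boundaries crossed, outermost first: [that], [Ø], [that] — 3 in total.

3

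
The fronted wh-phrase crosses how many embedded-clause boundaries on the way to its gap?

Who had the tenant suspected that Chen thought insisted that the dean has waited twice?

"who" is extracted from the subject of "insisted".
Boundaries crossed, outermost first: [that], [Ø] — 2 in total.

2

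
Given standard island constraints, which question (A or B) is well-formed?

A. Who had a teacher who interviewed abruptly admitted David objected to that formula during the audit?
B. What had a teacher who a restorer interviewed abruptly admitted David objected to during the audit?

B

In A, the wh-phrase is extracted from inside a complex-NP island (relative clause) (introduced by "who"), which blocks movement.
In B, the extraction path crosses only that-complement boundaries, which are transparent.
So B is grammatical.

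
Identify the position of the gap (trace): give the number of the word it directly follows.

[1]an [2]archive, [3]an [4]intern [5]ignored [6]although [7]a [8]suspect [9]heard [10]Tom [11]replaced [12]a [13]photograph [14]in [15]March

5

The displaced element is "an archive" (word 2).
It functions as the direct object of "ignored", so the gap sits immediately after word 5 ("ignored").
Base order: An intern ignored an archive although a suspect heard Tom replaced a photograph in March.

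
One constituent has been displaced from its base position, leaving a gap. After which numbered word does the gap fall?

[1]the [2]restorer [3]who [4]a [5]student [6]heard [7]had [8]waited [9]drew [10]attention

6

The displaced element is "the restorer" (word 2).
It is linked across 1 clause boundary (Ø).
It functions as the subject of "waited", so the gap sits immediately after word 6 ("heard").
Base order: A student heard that the restorer had waited.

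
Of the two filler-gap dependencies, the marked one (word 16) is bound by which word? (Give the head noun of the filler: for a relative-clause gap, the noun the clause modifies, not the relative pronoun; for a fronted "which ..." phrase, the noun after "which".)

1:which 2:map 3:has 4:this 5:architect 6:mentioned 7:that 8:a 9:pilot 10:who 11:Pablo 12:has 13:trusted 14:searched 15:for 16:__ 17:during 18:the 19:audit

2

The marked gap is the object of the preposition "for" of "searched".
Its filler is the fronted wh-phrase "which map", at word 2.
(The other dependency links word 9 to a gap after word 13.)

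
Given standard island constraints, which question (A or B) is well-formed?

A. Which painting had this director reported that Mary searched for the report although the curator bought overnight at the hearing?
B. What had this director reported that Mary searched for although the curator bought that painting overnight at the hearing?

In A, the wh-phrase is extracted from inside an adjunct island (introduced by "although"), which blocks movement.
In B, the extraction path crosses only that-complement boundaries, which are transparent.
So B is grammatical.

B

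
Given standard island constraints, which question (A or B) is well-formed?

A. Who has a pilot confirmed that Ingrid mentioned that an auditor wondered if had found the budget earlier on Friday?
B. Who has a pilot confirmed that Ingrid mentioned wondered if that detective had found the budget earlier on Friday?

B

In A, the wh-phrase is extracted from inside a wh-island (introduced by "if"), which blocks movement.
In B, the extraction path crosses only that-complement boundaries, which are transparent.
So B is grammatical.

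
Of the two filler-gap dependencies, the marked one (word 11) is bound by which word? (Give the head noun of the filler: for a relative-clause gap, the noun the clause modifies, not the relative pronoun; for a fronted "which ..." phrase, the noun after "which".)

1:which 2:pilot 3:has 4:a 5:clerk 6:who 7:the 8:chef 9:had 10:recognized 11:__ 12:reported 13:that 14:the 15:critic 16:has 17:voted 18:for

The marked gap is inside the relative clause, the direct object of "recognized".
Its filler is the head noun "clerk" (via "who"), at word 5.
(The other dependency links word 2 to a gap after word 18.)

5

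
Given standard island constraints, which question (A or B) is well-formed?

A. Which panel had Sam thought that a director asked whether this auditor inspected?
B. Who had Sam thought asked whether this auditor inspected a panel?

B

In A, the wh-phrase is extracted from inside a wh-island (introduced by "whether"), which blocks movement.
In B, the extraction path crosses only that-complement boundaries, which are transparent.
So B is grammatical.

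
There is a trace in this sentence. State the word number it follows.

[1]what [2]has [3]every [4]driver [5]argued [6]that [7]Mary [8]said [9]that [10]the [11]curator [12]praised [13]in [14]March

The displaced element is "what" (word 1).
It is linked across 2 clause boundaries (that → that).
It functions as the direct object of "praised", so the gap sits immediately after word 12 ("praised").
Base order: Every driver has argued that Mary said that the curator praised what in March.

12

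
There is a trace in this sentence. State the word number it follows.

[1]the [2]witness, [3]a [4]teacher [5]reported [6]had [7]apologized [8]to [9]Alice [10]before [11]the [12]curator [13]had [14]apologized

5

The displaced element is "the witness" (word 2).
It is linked across 1 clause boundary (Ø).
It functions as the subject of "apologized", so the gap sits immediately after word 5 ("reported").
Base order: A teacher reported that the witness had apologized to Alice before the curator had apologized.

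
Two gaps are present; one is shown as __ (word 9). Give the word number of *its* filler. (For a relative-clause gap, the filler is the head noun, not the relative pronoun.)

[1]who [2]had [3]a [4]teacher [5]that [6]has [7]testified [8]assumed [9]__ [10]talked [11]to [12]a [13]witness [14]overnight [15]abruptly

1

The marked gap is the subject of "talked".
Its filler is the fronted wh-phrase "who", at word 1.
(The other dependency links word 4 to a gap after word 5.)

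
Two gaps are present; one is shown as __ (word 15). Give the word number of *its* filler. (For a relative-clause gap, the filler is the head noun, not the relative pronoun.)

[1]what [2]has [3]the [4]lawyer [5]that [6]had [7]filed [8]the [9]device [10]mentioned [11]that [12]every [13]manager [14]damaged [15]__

The marked gap is the direct object of "damaged".
Its filler is the fronted wh-phrase "what", at word 1.
(The other dependency links word 4 to a gap after word 5.)

1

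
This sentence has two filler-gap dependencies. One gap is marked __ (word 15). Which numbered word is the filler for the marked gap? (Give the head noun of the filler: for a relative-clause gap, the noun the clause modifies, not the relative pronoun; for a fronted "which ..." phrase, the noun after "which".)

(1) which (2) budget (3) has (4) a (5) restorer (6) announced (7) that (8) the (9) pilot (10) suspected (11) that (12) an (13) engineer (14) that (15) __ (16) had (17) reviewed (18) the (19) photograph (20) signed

13

The marked gap is inside the relative clause, the subject of "reviewed".
Its filler is the head noun "engineer" (via "that"), at word 13.
(The other dependency links word 2 to a gap after word 20.)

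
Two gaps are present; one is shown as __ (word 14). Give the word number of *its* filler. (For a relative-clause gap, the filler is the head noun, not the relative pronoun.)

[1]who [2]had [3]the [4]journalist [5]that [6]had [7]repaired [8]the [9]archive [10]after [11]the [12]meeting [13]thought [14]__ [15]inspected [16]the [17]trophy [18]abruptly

1

The marked gap is the subject of "inspected".
Its filler is the fronted wh-phrase "who", at word 1.
(The other dependency links word 4 to a gap after word 5.)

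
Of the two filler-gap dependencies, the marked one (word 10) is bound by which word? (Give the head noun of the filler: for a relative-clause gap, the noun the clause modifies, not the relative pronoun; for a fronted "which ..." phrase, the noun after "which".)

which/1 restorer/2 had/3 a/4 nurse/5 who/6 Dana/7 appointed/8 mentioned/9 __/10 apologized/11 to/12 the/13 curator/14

The marked gap is the subject of "apologized".
Its filler is the fronted wh-phrase "which restorer", at word 2.
(The other dependency links word 5 to a gap after word 8.)

2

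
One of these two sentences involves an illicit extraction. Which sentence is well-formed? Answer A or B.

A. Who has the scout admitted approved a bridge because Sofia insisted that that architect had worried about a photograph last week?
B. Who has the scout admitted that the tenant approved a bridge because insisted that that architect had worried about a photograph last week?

In B, the wh-phrase is extracted from inside an adjunct island (introduced by "because"), which blocks movement.
In A, the extraction path crosses only that-complement boundaries, which are transparent.
So A is grammatical.

A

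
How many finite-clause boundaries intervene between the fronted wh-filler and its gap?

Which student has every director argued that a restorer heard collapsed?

2

"which student" is extracted from the subject of "collapsed".
Boundaries crossed, outermost first: [that], [Ø] — 2 in total.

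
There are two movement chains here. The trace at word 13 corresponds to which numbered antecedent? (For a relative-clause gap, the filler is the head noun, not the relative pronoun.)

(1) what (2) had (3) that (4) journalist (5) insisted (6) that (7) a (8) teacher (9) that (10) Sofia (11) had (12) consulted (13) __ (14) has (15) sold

The marked gap is inside the relative clause, the direct object of "consulted".
Its filler is the head noun "teacher" (via "that"), at word 8.
(The other dependency links word 1 to a gap after word 15.)

8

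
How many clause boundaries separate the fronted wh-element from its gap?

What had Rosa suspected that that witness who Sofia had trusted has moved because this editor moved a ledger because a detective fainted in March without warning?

1

"what" is extracted from the object of "moved".
Boundaries crossed, outermost first: [that] — 1 in total.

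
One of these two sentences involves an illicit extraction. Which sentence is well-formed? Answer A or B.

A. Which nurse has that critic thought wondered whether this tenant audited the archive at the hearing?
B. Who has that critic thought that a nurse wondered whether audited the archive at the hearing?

In B, the wh-phrase is extracted from inside a wh-island (introduced by "whether"), which blocks movement.
In A, the extraction path crosses only that-complement boundaries, which are transparent.
So A is grammatical.

A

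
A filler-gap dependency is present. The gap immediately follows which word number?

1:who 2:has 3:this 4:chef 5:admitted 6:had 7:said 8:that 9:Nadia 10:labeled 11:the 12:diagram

The displaced element is "who" (word 1).
It is linked across 1 clause boundary (Ø).
It functions as the subject of "said", so the gap sits immediately after word 5 ("admitted").
Base order: This chef has admitted that who had said that Nadia labeled the diagram.

5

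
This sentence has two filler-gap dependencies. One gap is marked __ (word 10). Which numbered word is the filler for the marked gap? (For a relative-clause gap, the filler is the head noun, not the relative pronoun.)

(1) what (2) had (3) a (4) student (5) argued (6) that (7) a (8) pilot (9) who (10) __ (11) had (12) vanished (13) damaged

8

The marked gap is inside the relative clause, the subject of "vanished".
Its filler is the head noun "pilot" (via "who"), at word 8.
(The other dependency links word 1 to a gap after word 13.)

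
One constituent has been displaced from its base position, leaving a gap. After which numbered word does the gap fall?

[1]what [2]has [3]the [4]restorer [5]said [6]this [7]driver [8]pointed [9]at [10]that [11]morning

The displaced element is "what" (word 1).
It is linked across 1 clause boundary (Ø).
It functions as the object of the preposition "at" of "pointed", so the gap sits immediately after word 9 ("at").
Base order: The restorer has said this driver pointed at what that morning.

9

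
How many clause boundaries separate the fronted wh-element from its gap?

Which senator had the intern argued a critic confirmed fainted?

2

"which senator" is extracted from the subject of "fainted".
Boundaries crossed, outermost first: [Ø], [Ø] — 2 in total.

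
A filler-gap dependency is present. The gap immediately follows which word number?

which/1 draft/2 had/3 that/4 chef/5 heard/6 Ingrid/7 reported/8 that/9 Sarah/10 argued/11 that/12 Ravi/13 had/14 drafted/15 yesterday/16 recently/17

The displaced element is "which draft" (word 2).
It is linked across 3 clause boundaries (Ø → that → that).
It functions as the direct object of "drafted", so the gap sits immediately after word 15 ("drafted").
Base order: That chef had heard Ingrid reported that Sarah argued that Ravi had drafted which draft yesterday recently.

15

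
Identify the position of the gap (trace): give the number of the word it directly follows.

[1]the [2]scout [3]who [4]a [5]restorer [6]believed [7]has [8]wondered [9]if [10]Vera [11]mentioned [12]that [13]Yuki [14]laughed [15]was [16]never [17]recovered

The displaced element is "the scout" (word 2).
It is linked across 1 clause boundary (Ø).
It functions as the subject of "wondered", so the gap sits immediately after word 6 ("believed").
Base order: A restorer believed that the scout has wondered if Vera mentioned that Yuki laughed.

6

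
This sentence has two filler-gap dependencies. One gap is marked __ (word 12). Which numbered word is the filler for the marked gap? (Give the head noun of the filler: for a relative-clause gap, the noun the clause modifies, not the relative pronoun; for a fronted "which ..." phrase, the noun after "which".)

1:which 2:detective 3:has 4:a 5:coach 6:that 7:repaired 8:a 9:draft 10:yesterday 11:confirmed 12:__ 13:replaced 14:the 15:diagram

2

The marked gap is the subject of "replaced".
Its filler is the fronted wh-phrase "which detective", at word 2.
(The other dependency links word 5 to a gap after word 6.)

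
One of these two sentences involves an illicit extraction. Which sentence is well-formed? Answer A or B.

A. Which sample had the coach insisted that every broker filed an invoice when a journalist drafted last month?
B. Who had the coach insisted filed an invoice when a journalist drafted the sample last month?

In A, the wh-phrase is extracted from inside an adjunct island (introduced by "when"), which blocks movement.
In B, the extraction path crosses only that-complement boundaries, which are transparent.
So B is grammatical.

B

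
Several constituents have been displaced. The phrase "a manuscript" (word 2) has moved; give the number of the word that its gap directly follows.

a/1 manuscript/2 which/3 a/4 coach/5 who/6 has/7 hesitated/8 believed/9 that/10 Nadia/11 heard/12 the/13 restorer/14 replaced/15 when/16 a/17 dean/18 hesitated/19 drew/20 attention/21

The displaced element is "a manuscript" (word 2).
It is linked across 2 clause boundaries (that → Ø).
It functions as the direct object of "replaced", so the gap sits immediately after word 15 ("replaced").
Base order: A coach who has hesitated believed that Nadia heard the restorer replaced a manuscript when a dean hesitated.

15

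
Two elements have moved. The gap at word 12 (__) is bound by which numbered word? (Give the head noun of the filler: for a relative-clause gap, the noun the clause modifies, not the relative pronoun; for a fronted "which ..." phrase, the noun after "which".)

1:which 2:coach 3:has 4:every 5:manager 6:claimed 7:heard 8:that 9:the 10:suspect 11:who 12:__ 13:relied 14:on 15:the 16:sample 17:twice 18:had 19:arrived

The marked gap is inside the relative clause, the subject of "relied".
Its filler is the head noun "suspect" (via "who"), at word 10.
(The other dependency links word 2 to a gap after word 6.)

10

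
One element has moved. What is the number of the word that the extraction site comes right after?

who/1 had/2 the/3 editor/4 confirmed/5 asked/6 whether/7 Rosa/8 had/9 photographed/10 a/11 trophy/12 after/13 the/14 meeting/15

The displaced element is "who" (word 1).
It is linked across 1 clause boundary (Ø).
It functions as the subject of "asked", so the gap sits immediately after word 5 ("confirmed").
Base order: The editor had confirmed that who asked whether Rosa had photographed a trophy after the meeting.

5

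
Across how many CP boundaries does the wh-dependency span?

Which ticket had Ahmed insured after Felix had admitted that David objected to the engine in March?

"which ticket" originates inside the matrix clause — no clause boundary is crossed.

0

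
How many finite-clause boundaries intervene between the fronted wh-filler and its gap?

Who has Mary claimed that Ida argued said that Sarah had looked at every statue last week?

"who" is extracted from the subject of "said".
Boundaries crossed, outermost first: [that], [Ø] — 2 in total.

2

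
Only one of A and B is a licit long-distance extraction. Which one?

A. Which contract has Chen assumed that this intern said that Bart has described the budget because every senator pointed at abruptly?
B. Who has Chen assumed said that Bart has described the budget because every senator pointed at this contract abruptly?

B

In A, the wh-phrase is extracted from inside an adjunct island (introduced by "because"), which blocks movement.
In B, the extraction path crosses only that-complement boundaries, which are transparent.
So B is grammatical.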